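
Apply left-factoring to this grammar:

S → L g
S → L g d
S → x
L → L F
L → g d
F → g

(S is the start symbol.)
Left-factoring transforms A → αβ₁ | αβ₂ into A → αA' and A' → β₁ | β₂
(α is the longest common prefix among the alternatives). Repeat until
no nonterminal has two alternatives with a common prefix.

Round 1: S has alternatives sharing prefix 'L g'. Introduce S': S → L g S'
  Add: S' → ε
  Add: S' → d

No remaining common prefixes — done.

Resulting grammar:
S → L g S'
S' → ε
S' → d
S → x
L → L F
L → g d
F → g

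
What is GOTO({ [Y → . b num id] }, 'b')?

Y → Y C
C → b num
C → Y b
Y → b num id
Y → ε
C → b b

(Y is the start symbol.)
{ [Y → b . num id] }

GOTO(I, 'b') = CLOSURE({ [A → αX.β] : [A → α.Xβ] ∈ I, X = 'b' })

Items with dot before 'b', with the dot advanced:
  [Y → . b num id] → [Y → b . num id]
Closure adds nothing (no advanced item has the dot before a non-terminal).

GOTO = { [Y → b . num id] }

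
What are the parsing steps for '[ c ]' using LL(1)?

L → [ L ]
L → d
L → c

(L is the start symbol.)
LL(1) parsing maintains a stack (initially the start symbol over $) and the input. At each step: if the stack top is a terminal, match it against the current input token; if it is a non-terminal N, replace it with the RHS of M[N, lookahead] (the unique production whose predict set contains the lookahead).

Stack is shown with the top on the left.

Stack    Input    Action
------------------------
L $      [ c ] $  output L → [ L ]
[ L ] $  [ c ] $  match '['
L ] $    c ] $    output L → c
c ] $    c ] $    match 'c'
] $      ] $      match ']'
$        $        accept

The string is accepted.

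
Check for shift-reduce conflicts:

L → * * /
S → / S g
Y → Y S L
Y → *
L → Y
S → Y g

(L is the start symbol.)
Yes — I1: [Y → * .] vs [L → * . * /]; I3: [L → Y .] vs [S → . / S g]

A shift-reduce conflict occurs when an LR(0) state has both:
  - a complete (reduce) item [A → α .] (dot at the end), and
  - a shift item [B → β . c γ] (dot before a terminal).

Augment with L' → L and build the canonical LR(0) collection (I0 = CLOSURE({[L' → . L]}), then GOTO on every symbol after a dot until no new states appear). It has 14 states:
  I0: { [L → . * * /], [L → . Y], [L' → . L], [Y → . *], [Y → . Y S L] }  — shift
  I1: { [L → * . * /], [Y → * .] }  — shift, reduce
  I2: { [L' → L .] }  — accept
  I3: { [L → Y .], [S → . / S g], [S → . Y g], [Y → . *], [Y → . Y S L], [Y → Y . S L] }  — shift, reduce
  I4: { [Y → * .] }  — reduce
  I5: { [S → . / S g], [S → . Y g], [S → / . S g], [Y → . *], [Y → . Y S L] }  — shift
  I6: { [L → . * * /], [L → . Y], [Y → . *], [Y → . Y S L], [Y → Y S . L] }  — shift
  I7: { [S → . / S g], [S → . Y g], [S → Y . g], [Y → . *], [Y → . Y S L], [Y → Y . S L] }  — shift
  I8: { [S → Y g .] }  — reduce
  I9: { [Y → Y S L .] }  — reduce
  I10: { [S → / S . g] }  — shift
  I11: { [S → / S g .] }  — reduce
  I12: { [L → * * . /] }  — shift
  I13: { [L → * * / .] }  — reduce

I1 contains reduce item [Y → * .] and shift item [L → * . * /] — shift-reduce conflict.
I3 contains reduce item [L → Y .] and shift items [S → . / S g], [Y → . *] — shift-reduce conflict.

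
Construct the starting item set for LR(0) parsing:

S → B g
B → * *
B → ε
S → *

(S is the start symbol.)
First, augment the grammar with S' → S
I₀ = CLOSURE({ [S' → . S] }):
  [S' → . S] has the dot before S: add [S → . B g], [S → . *]
  [S → . B g] has the dot before B: add [B → . * *], [B → .]
No further items can be added.

I₀ = { [B → . * *], [B → .], [S → . *], [S → . B g], [S' → . S] }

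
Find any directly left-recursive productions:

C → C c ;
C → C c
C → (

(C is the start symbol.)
Yes, C is left-recursive

C → C c ;: LEFT RECURSIVE (starts with C)
C → C c: LEFT RECURSIVE (starts with C)
C → (: starts with '('

The grammar has direct left recursion on: C.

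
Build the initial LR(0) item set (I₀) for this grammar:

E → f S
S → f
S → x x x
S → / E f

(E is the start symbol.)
First, augment the grammar with E' → E
I₀ = CLOSURE({ [E' → . E] }):
  [E' → . E] has the dot before E: add [E → . f S]
No further items can be added.

I₀ = { [E → . f S], [E' → . E] }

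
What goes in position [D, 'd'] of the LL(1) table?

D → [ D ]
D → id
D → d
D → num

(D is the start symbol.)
To find M[D, 'd'], we find productions for D where 'd' is in the predict set (PREDICT(N → α) = (FIRST(α) \ {ε}) ∪ (FOLLOW(N) if α ⇒* ε)).

D → [ D ]: PREDICT = { '[' }
D → id: PREDICT = { 'id' }
D → d: PREDICT = { 'd' }
  'd' is in predict set, so this production goes in M[D, 'd']
D → num: PREDICT = { 'num' }

M[D, 'd'] = D → d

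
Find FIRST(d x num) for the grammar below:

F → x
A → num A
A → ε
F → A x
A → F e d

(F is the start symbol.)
{ 'd' }

To compute FIRST(d x num), process the symbols left to right:
Symbol d is a terminal. Add 'd' and stop.
FIRST(d x num) = { 'd' }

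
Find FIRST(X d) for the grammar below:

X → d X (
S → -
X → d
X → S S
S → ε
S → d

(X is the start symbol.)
FIRST sets of the non-terminals involved (from the grammar, by fixed-point iteration):
  FIRST(X) = { '-', 'd', ε }

To compute FIRST(X d), process the symbols left to right:
Symbol X is a non-terminal. Add FIRST(X) \ {ε} = { '-', 'd' }
X is nullable (ε ∈ FIRST(X)), continue to the next symbol.
Symbol d is a terminal. Add 'd' and stop.
FIRST(X d) = { '-', 'd' }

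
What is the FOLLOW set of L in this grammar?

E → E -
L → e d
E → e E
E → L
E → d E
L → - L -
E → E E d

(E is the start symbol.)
{ $, '-', 'd', 'e' }

In E → L: L is at the end, add FOLLOW(E)
In L → - L -: L is followed by '-', add FIRST('-') \ {ε} = { '-' }

The FOLLOW sets referred to above (computed the same way, to a fixed point):
  FOLLOW(E) = { $, '-', 'd', 'e' }

Taking the union: FOLLOW(L) = { $, '-', 'd', 'e' }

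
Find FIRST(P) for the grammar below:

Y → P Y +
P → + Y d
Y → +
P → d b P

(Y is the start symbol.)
{ '+', 'd' }

From P → + Y d:
  - '+' is a terminal: add '+' and stop
From P → d b P:
  - d is a terminal: add 'd' and stop

Collecting: FIRST(P) = { '+', 'd' }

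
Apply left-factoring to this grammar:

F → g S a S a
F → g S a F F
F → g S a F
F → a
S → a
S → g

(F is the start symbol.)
Left-factoring transforms A → αβ₁ | αβ₂ into A → αA' and A' → β₁ | β₂
(α is the longest common prefix among the alternatives). Repeat until
no nonterminal has two alternatives with a common prefix.

Round 1: F has alternatives sharing prefix 'g S a'. Introduce F': F → g S a F'
  Add: F' → S a
  Add: F' → F F
  Add: F' → F

Round 2: F' has alternatives sharing prefix 'F'. Introduce F'': F' → F F''
  Add: F'' → F
  Add: F'' → ε

No remaining common prefixes — done.

Resulting grammar:
F → g S a F'
F' → S a
F' → F F''
F'' → F
F'' → ε
F → a
S → a
S → g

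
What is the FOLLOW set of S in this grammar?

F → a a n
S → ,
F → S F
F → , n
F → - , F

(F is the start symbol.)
{ ',', '-', 'a' }

To compute FOLLOW(S), find every occurrence of S on a right-hand side N → α S β: add FIRST(β) \ {ε}, and if β is empty or nullable also add FOLLOW(N). Iterate to a fixed point.

In F → S F: S is followed by F, add FIRST(F) \ {ε} = { ',', '-', 'a' }

Taking the union: FOLLOW(S) = { ',', '-', 'a' }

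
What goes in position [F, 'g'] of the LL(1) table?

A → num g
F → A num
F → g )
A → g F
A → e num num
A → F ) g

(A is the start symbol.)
To find M[F, 'g'], we find productions for F where 'g' is in the predict set (PREDICT(N → α) = (FIRST(α) \ {ε}) ∪ (FOLLOW(N) if α ⇒* ε)).

Relevant sets:
  FIRST(A) = { 'e', 'g', 'num' }

F → A num: PREDICT = { 'e', 'g', 'num' }
  'g' is in predict set, so this production goes in M[F, 'g']
F → g ): PREDICT = { 'g' }
  'g' is in predict set, so this production goes in M[F, 'g']

M[F, 'g'] = F → A num, F → g )  (a multiply-defined cell — the grammar is not LL(1))

Answer: F → A num, F → g )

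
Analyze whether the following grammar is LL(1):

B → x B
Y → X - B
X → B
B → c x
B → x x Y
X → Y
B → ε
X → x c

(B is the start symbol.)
Relevant sets:
  FIRST(B) = { 'c', 'x', ε }
  FIRST(Y) = { '-', 'c', 'x' }
  FOLLOW(B) = { $, '-' }
  FOLLOW(X) = { '-' }

For B:
  PREDICT(B → x B) = { 'x' }
  PREDICT(B → c x) = { 'c' }
  PREDICT(B → x x Y) = { 'x' }
  PREDICT(B → ε) = { $, '-' }
For X:
  PREDICT(X → B) = { '-', 'c', 'x' }
  PREDICT(X → Y) = { '-', 'c', 'x' }
  PREDICT(X → x c) = { 'x' }
Y has a single production, so nothing to check there.

Conflict found: Predict set conflict for B: { 'x' }
The grammar is NOT LL(1).

Answer: No. Predict set conflict for B: { 'x' }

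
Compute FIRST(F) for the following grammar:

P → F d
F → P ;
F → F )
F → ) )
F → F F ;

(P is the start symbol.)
{ ')' }

To compute FIRST(F), examine every production with F on the left-hand side, reading each right-hand side left to right until a non-nullable symbol is reached.

FIRST sets of the other non-terminals involved (by the same procedure, iterated to a fixed point):
  FIRST(P) = { ')' }

From F → P ;:
  - P is a non-terminal: add FIRST(P) \ {ε} = { ')' }
    P is not nullable, so stop
From F → F ):
  - F is the symbol being defined: contributes nothing new
    F is not nullable, so stop
From F → ) ):
  - ')' is a terminal: add ')' and stop
From F → F F ;:
  - F is the symbol being defined: contributes nothing new
    F is not nullable, so stop

Collecting: FIRST(F) = { ')' }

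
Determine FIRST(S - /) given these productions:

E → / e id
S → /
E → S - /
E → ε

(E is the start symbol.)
{ '/' }

FIRST sets of the non-terminals involved (from the grammar, by fixed-point iteration):
  FIRST(S) = { '/' }

To compute FIRST(S - /), process the symbols left to right:
Symbol S is a non-terminal. Add FIRST(S) \ {ε} = { '/' }
S is not nullable (ε ∉ FIRST(S)), so stop here.
FIRST(S - /) = { '/' }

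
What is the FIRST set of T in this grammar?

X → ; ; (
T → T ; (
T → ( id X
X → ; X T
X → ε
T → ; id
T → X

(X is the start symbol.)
To compute FIRST(T), examine every production with T on the left-hand side, reading each right-hand side left to right until a non-nullable symbol is reached.

FIRST sets of the other non-terminals involved (by the same procedure, iterated to a fixed point):
  FIRST(X) = { ';', ε }

From T → T ; (:
  - T is the symbol being defined: contributes nothing new
    T is nullable, so continue to the next symbol
  - ';' is a terminal: add ';' and stop
From T → ( id X:
  - '(' is a terminal: add '(' and stop
From T → ; id:
  - ';' is a terminal: add ';' and stop
From T → X:
  - X is a non-terminal: add FIRST(X) \ {ε} = { ';' }
    X is nullable and nothing follows, so the whole right-hand side can vanish: ε ∈ FIRST(T)

Collecting: FIRST(T) = { '(', ';', ε }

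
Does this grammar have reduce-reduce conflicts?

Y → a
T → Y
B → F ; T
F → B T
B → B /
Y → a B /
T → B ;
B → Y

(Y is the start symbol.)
Yes — I9: [B → Y .] vs [T → Y .]; I13: [B → B / .] vs [Y → a B / .]

A reduce-reduce conflict occurs when an LR(0) state has two complete items [A → α .] and [B → β .] — both call for a reduction, and with no lookahead the parser cannot choose between them.

Augment with Y' → Y and build the canonical LR(0) collection (I0 = CLOSURE({[Y' → . Y]}), then GOTO on every symbol after a dot until no new states appear). It has 14 states:
  I0: { [Y → . a B /], [Y → . a], [Y' → . Y] }  — shift
  I1: { [Y' → Y .] }  — accept
  I2: { [B → . B /], [B → . F ; T], [B → . Y], [F → . B T], [Y → . a B /], [Y → . a], [Y → a . B /], [Y → a .] }  — shift, reduce
  I3: { [B → . B /], [B → . F ; T], [B → . Y], [B → B . /], [F → . B T], [F → B . T], [T → . B ;], [T → . Y], [Y → . a B /], [Y → . a], [Y → a B . /] }  — shift
  I4: { [B → F . ; T] }  — shift
  I5: { [B → Y .] }  — reduce
  I6: { [B → . B /], [B → . F ; T], [B → . Y], [B → F ; . T], [F → . B T], [T → . B ;], [T → . Y], [Y → . a B /], [Y → . a] }  — shift
  I7: { [B → . B /], [B → . F ; T], [B → . Y], [B → B . /], [F → . B T], [F → B . T], [T → . B ;], [T → . Y], [T → B . ;], [Y → . a B /], [Y → . a] }  — shift
  I8: { [B → F ; T .] }  — reduce
  I9: { [B → Y .], [T → Y .] }  — 2 reduces
  I10: { [B → B / .] }  — reduce
  I11: { [T → B ; .] }  — reduce
  I12: { [F → B T .] }  — reduce
  I13: { [B → B / .], [Y → a B / .] }  — 2 reduces

I9 contains complete items [B → Y .], [T → Y .] — reduce-reduce conflict.
I13 contains complete items [B → B / .], [Y → a B / .] — reduce-reduce conflict.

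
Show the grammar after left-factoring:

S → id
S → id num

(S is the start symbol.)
Left-factoring transforms A → αβ₁ | αβ₂ into A → αA' and A' → β₁ | β₂
(α is the longest common prefix among the alternatives). Repeat until
no nonterminal has two alternatives with a common prefix.

Round 1: S has alternatives sharing prefix 'id'. Introduce S': S → id S'
  Add: S' → ε
  Add: S' → num

No remaining common prefixes — done.

Resulting grammar:
S → id S'
S' → ε
S' → num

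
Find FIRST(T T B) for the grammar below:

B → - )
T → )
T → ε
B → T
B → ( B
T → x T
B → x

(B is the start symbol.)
{ '(', ')', '-', 'x', ε }

FIRST sets of the non-terminals involved (from the grammar, by fixed-point iteration):
  FIRST(T) = { ')', 'x', ε }
  FIRST(B) = { '(', ')', '-', 'x', ε }

To compute FIRST(T T B), process the symbols left to right:
Symbol T is a non-terminal. Add FIRST(T) \ {ε} = { ')', 'x' }
T is nullable (ε ∈ FIRST(T)), continue to the next symbol.
Symbol T is a non-terminal. Add FIRST(T) \ {ε} = { ')', 'x' }
T is nullable (ε ∈ FIRST(T)), continue to the next symbol.
Symbol B is a non-terminal. Add FIRST(B) \ {ε} = { '(', ')', '-', 'x' }
B is nullable (ε ∈ FIRST(B)), continue to the next symbol.
All symbols are nullable, so ε is in the result.
FIRST(T T B) = { '(', ')', '-', 'x', ε }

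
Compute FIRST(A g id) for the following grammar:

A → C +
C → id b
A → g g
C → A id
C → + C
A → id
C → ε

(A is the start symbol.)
{ '+', 'g', 'id' }

FIRST sets of the non-terminals involved (from the grammar, by fixed-point iteration):
  FIRST(A) = { '+', 'g', 'id' }

To compute FIRST(A g id), process the symbols left to right:
Symbol A is a non-terminal. Add FIRST(A) \ {ε} = { '+', 'g', 'id' }
A is not nullable (ε ∉ FIRST(A)), so stop here.
FIRST(A g id) = { '+', 'g', 'id' }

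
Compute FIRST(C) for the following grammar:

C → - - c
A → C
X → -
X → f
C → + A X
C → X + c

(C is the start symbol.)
{ '+', '-', 'f' }

To compute FIRST(C), examine every production with C on the left-hand side, reading each right-hand side left to right until a non-nullable symbol is reached.

FIRST sets of the other non-terminals involved (by the same procedure, iterated to a fixed point):
  FIRST(X) = { '-', 'f' }

From C → - - c:
  - '-' is a terminal: add '-' and stop
From C → + A X:
  - '+' is a terminal: add '+' and stop
From C → X + c:
  - X is a non-terminal: add FIRST(X) \ {ε} = { '-', 'f' }
    X is not nullable, so stop

Collecting: FIRST(C) = { '+', '-', 'f' }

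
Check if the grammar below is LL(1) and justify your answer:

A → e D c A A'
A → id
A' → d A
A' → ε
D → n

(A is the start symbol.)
No. Predict set conflict for A': { 'd' }

A grammar is LL(1) if for each non-terminal N with multiple productions, the predict sets of those productions are pairwise disjoint, where PREDICT(N → α) = (FIRST(α) \ {ε}) ∪ (FOLLOW(N) if α ⇒* ε).

Relevant sets:
  FOLLOW(A') = { $, 'd' }

For A:
  PREDICT(A → e D c A A') = { 'e' }
  PREDICT(A → id) = { 'id' }
For A':
  PREDICT(A' → d A) = { 'd' }
  PREDICT(A' → ε) = { $, 'd' }
D has a single production, so nothing to check there.

Conflict found: Predict set conflict for A': { 'd' }
The grammar is NOT LL(1).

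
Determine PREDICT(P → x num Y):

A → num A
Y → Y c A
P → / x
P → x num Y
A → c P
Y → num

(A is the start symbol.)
PREDICT(P → x num Y) = (FIRST(RHS) \ {ε}) ∪ (FOLLOW(P) if ε ∈ FIRST(RHS), i.e. RHS ⇒* ε)
FIRST(x num Y) = { 'x' }
ε ∉ FIRST(x num Y), so FOLLOW(P) is not added.
PREDICT(P → x num Y) = { 'x' }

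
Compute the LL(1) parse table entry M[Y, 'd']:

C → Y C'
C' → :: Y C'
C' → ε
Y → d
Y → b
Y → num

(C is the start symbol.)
To find M[Y, 'd'], we find productions for Y where 'd' is in the predict set (PREDICT(N → α) = (FIRST(α) \ {ε}) ∪ (FOLLOW(N) if α ⇒* ε)).

Y → d: PREDICT = { 'd' }
  'd' is in predict set, so this production goes in M[Y, 'd']
Y → b: PREDICT = { 'b' }
Y → num: PREDICT = { 'num' }

M[Y, 'd'] = Y → d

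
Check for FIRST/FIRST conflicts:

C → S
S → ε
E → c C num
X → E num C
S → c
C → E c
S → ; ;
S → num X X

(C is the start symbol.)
A FIRST/FIRST conflict occurs when two productions N → α and N → β for the same non-terminal have FIRST(α) ∩ FIRST(β) ≠ ∅ (with ε ∈ FIRST of a nullable right-hand side, so two nullable alternatives also conflict).

FIRST sets of the non-terminals at (or reachable through a nullable prefix from) the front of some alternative:
  FIRST(S) = { ';', 'c', 'num', ε }
  FIRST(E) = { 'c' }

Productions for C:
  C → S: FIRST = { ';', 'c', 'num', ε }
  C → E c: FIRST = { 'c' }
Productions for S:
  S → ε: FIRST = { ε }
  S → c: FIRST = { 'c' }
  S → ; ;: FIRST = { ';' }
  S → num X X: FIRST = { 'num' }
E, X have only one production, so no FIRST/FIRST conflict is possible there.

Conflict for C: C → S and C → E c
  Overlap: { 'c' }

Answer: Yes. C → S / C → E c on { 'c' }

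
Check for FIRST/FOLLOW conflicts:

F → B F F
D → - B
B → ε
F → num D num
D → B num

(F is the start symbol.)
No FIRST/FOLLOW conflicts.

A FIRST/FOLLOW conflict occurs when a non-terminal N has a nullable alternative N → β (β ⇒* ε) and another alternative N → α with FIRST(α) ∩ FOLLOW(N) ≠ ∅: on such a lookahead the parser cannot decide between expanding α and letting N vanish via β.

Nullable non-terminals: B.
B has a nullable alternative but only one production, so nothing to check.

D, F have no nullable alternative, so no FIRST/FOLLOW check is needed there.

No FIRST/FOLLOW conflicts found.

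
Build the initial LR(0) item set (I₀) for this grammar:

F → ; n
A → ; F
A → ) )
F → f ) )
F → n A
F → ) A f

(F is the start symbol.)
First, augment the grammar with F' → F
I₀ = CLOSURE({ [F' → . F] }):
  [F' → . F] has the dot before F: add [F → . ; n], [F → . f ) )], [F → . n A], [F → . ) A f]
No further items can be added.

I₀ = { [F → . ) A f], [F → . ; n], [F → . f ) )], [F → . n A], [F' → . F] }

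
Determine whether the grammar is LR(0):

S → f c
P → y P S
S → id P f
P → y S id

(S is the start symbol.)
Yes, the grammar is LR(0)

A grammar is LR(0) if no state in the canonical LR(0) collection has:
  - both a shift item (dot before a terminal) and a complete item (shift-reduce conflict), or
  - two or more complete items (reduce-reduce conflict; the accept item [S' → S .] counts as a complete item here).

Augment with S' → S and build the canonical LR(0) collection (I0 = CLOSURE({[S' → . S]}), then GOTO on every symbol after a dot until no new states appear). It has 12 states:
  I0: { [S → . f c], [S → . id P f], [S' → . S] }  — shift
  I1: { [S' → S .] }  — accept
  I2: { [S → f . c] }  — shift
  I3: { [P → . y P S], [P → . y S id], [S → id . P f] }  — shift
  I4: { [S → id P . f] }  — shift
  I5: { [P → . y P S], [P → . y S id], [P → y . P S], [P → y . S id], [S → . f c], [S → . id P f] }  — shift
  I6: { [P → y P . S], [S → . f c], [S → . id P f] }  — shift
  I7: { [P → y S . id] }  — shift
  I8: { [P → y S id .] }  — reduce
  I9: { [P → y P S .] }  — reduce
  I10: { [S → id P f .] }  — reduce
  I11: { [S → f c .] }  — reduce

Every state is either a pure shift/goto state or contains exactly one complete item and nothing to shift — no conflicts. The grammar is LR(0).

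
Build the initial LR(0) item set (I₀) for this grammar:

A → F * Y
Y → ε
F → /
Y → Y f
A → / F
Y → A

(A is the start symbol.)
First, augment the grammar with A' → A
I₀ = CLOSURE({ [A' → . A] }):
  [A' → . A] has the dot before A: add [A → . F * Y], [A → . / F]
  [A → . F * Y] has the dot before F: add [F → . /]
No further items can be added.

I₀ = { [A → . / F], [A → . F * Y], [A' → . A], [F → . /] }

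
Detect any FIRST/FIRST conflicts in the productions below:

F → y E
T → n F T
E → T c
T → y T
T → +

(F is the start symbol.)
Productions for T:
  T → n F T: FIRST = { 'n' }
  T → y T: FIRST = { 'y' }
  T → +: FIRST = { '+' }
F, E have only one production, so no FIRST/FIRST conflict is possible there.

All alternatives of each non-terminal have pairwise disjoint FIRST sets.

Answer: No FIRST/FIRST conflicts.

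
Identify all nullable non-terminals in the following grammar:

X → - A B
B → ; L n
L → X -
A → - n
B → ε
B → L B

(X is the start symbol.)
{ 'B' }

ε-productions: B → ε
So B is immediately nullable.
No further non-terminal can be added: every production for the remaining non-terminals contains a terminal or a non-nullable non-terminal.
Nullable = { 'B' }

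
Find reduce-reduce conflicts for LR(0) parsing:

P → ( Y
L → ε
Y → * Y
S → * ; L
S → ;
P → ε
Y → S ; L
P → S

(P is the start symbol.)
Yes — I13: [L → .] vs [S → ; .]

A reduce-reduce conflict occurs when an LR(0) state has two complete items [A → α .] and [B → β .] — both call for a reduction, and with no lookahead the parser cannot choose between them.

Augment with P' → P and build the canonical LR(0) collection (I0 = CLOSURE({[P' → . P]}), then GOTO on every symbol after a dot until no new states appear). It has 15 states:
  I0: { [P → . ( Y], [P → . S], [P → .], [P' → . P], [S → . * ; L], [S → . ;] }  — shift, reduce
  I1: { [P → ( . Y], [S → . * ; L], [S → . ;], [Y → . * Y], [Y → . S ; L] }  — shift
  I2: { [S → * . ; L] }  — shift
  I3: { [S → ; .] }  — reduce
  I4: { [P' → P .] }  — accept
  I5: { [P → S .] }  — reduce
  I6: { [L → .], [S → * ; . L] }  — reduce
  I7: { [S → * ; L .] }  — reduce
  I8: { [S → * . ; L], [S → . * ; L], [S → . ;], [Y → * . Y], [Y → . * Y], [Y → . S ; L] }  — shift
  I9: { [Y → S . ; L] }  — shift
  I10: { [P → ( Y .] }  — reduce
  I11: { [L → .], [Y → S ; . L] }  — reduce
  I12: { [Y → S ; L .] }  — reduce
  I13: { [L → .], [S → * ; . L], [S → ; .] }  — 2 reduces
  I14: { [Y → * Y .] }  — reduce

I13 contains complete items [L → .], [S → ; .] — reduce-reduce conflict.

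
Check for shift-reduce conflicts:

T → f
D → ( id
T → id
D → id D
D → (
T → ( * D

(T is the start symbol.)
Yes — I6: [D → ( .] vs [D → ( . id]

A shift-reduce conflict occurs when an LR(0) state has both:
  - a complete (reduce) item [A → α .] (dot at the end), and
  - a shift item [B → β . c γ] (dot before a terminal).

Augment with T' → T and build the canonical LR(0) collection (I0 = CLOSURE({[T' → . T]}), then GOTO on every symbol after a dot until no new states appear). It has 11 states:
  I0: { [T → . ( * D], [T → . f], [T → . id], [T' → . T] }  — shift
  I1: { [T → ( . * D] }  — shift
  I2: { [T' → T .] }  — accept
  I3: { [T → f .] }  — reduce
  I4: { [T → id .] }  — reduce
  I5: { [D → . ( id], [D → . (], [D → . id D], [T → ( * . D] }  — shift
  I6: { [D → ( . id], [D → ( .] }  — shift, reduce
  I7: { [T → ( * D .] }  — reduce
  I8: { [D → . ( id], [D → . (], [D → . id D], [D → id . D] }  — shift
  I9: { [D → id D .] }  — reduce
  I10: { [D → ( id .] }  — reduce

I6 contains reduce item [D → ( .] and shift item [D → ( . id] — shift-reduce conflict.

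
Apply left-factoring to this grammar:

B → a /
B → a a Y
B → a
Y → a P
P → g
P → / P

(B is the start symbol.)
B → a B'
B' → /
B' → a Y
B' → ε
Y → a P
P → g
P → / P

Left-factoring transforms A → αβ₁ | αβ₂ into A → αA' and A' → β₁ | β₂
(α is the longest common prefix among the alternatives). Repeat until
no nonterminal has two alternatives with a common prefix.

Round 1: B has alternatives sharing prefix 'a'. Introduce B': B → a B'
  Add: B' → /
  Add: B' → a Y
  Add: B' → ε

No remaining common prefixes — done.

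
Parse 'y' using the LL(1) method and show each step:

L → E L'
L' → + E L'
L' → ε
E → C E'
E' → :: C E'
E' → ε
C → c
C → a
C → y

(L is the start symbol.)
Stack is shown with the top on the left.

Stack      Input  Action
------------------------
L $        y $    output L → E L'
E L' $     y $    output E → C E'
C E' L' $  y $    output C → y
y E' L' $  y $    match 'y'
E' L' $    $      output E' → ε
L' $       $      output L' → ε
$          $      accept

The string is accepted.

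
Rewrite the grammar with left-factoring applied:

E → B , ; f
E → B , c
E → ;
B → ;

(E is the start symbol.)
Left-factoring transforms A → αβ₁ | αβ₂ into A → αA' and A' → β₁ | β₂
(α is the longest common prefix among the alternatives). Repeat until
no nonterminal has two alternatives with a common prefix.

Round 1: E has alternatives sharing prefix 'B ,'. Introduce E': E → B , E'
  Add: E' → ; f
  Add: E' → c

No remaining common prefixes — done.

Resulting grammar:
E → B , E'
E' → ; f
E' → c
E → ;
B → ;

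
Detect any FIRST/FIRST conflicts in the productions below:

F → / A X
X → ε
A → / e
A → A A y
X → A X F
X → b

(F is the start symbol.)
A FIRST/FIRST conflict occurs when two productions N → α and N → β for the same non-terminal have FIRST(α) ∩ FIRST(β) ≠ ∅ (with ε ∈ FIRST of a nullable right-hand side, so two nullable alternatives also conflict).

FIRST sets of the non-terminals at (or reachable through a nullable prefix from) the front of some alternative:
  FIRST(A) = { '/' }

Productions for X:
  X → ε: FIRST = { ε }
  X → A X F: FIRST = { '/' }
  X → b: FIRST = { 'b' }
Productions for A:
  A → / e: FIRST = { '/' }
  A → A A y: FIRST = { '/' }
F has only one production, so no FIRST/FIRST conflict is possible there.

Conflict for A: A → / e and A → A A y
  Overlap: { '/' }

Answer: Yes. A → '/' e / A → A A y on { '/' }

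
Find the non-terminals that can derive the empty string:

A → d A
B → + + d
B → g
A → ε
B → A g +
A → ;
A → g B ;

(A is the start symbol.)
{ 'A' }

ε-productions: A → ε
So A is immediately nullable.
No further non-terminal can be added: every production for the remaining non-terminals contains a terminal or a non-nullable non-terminal.
Nullable = { 'A' }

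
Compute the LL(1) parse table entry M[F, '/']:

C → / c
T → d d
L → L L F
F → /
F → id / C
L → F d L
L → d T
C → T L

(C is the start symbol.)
To find M[F, '/'], we find productions for F where '/' is in the predict set (PREDICT(N → α) = (FIRST(α) \ {ε}) ∪ (FOLLOW(N) if α ⇒* ε)).

F → /: PREDICT = { '/' }
  '/' is in predict set, so this production goes in M[F, '/']
F → id / C: PREDICT = { 'id' }

M[F, '/'] = F → /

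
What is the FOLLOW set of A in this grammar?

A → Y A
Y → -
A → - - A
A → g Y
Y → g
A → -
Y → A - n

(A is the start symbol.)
A is the start symbol, so $ ∈ FOLLOW(A).
In A → Y A: A is at the end; this adds FOLLOW(A) to itself — nothing new
In A → - - A: A is at the end; this adds FOLLOW(A) to itself — nothing new
In Y → A - n: A is followed by '-' n, add FIRST('-' n) \ {ε} = { '-' }

Taking the union: FOLLOW(A) = { $, '-' }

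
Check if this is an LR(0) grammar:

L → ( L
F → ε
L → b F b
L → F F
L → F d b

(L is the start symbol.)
Augment with L' → L and build the canonical LR(0) collection (I0 = CLOSURE({[L' → . L]}), then GOTO on every symbol after a dot until no new states appear). It has 11 states:
  I0: { [F → .], [L → . ( L], [L → . F F], [L → . F d b], [L → . b F b], [L' → . L] }  — shift, reduce
  I1: { [F → .], [L → ( . L], [L → . ( L], [L → . F F], [L → . F d b], [L → . b F b] }  — shift, reduce
  I2: { [F → .], [L → F . F], [L → F . d b] }  — shift, reduce
  I3: { [L' → L .] }  — accept
  I4: { [F → .], [L → b . F b] }  — reduce
  I5: { [L → b F . b] }  — shift
  I6: { [L → b F b .] }  — reduce
  I7: { [L → F F .] }  — reduce
  I8: { [L → F d . b] }  — shift
  I9: { [L → F d b .] }  — reduce
  I10: { [L → ( L .] }  — reduce

Conflict in state I0:
  Shift-reduce conflict between [F → .] and [L → . ( L]
So the grammar is NOT LR(0).

Answer: No. Shift-reduce conflict between [F → .] and [L → . ( L]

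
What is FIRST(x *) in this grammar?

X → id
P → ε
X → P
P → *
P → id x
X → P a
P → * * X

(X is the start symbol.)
{ 'x' }

To compute FIRST(x *), process the symbols left to right:
Symbol x is a terminal. Add 'x' and stop.
FIRST(x *) = { 'x' }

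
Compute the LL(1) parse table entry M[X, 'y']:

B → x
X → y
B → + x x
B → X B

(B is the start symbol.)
To find M[X, 'y'], we find productions for X where 'y' is in the predict set (PREDICT(N → α) = (FIRST(α) \ {ε}) ∪ (FOLLOW(N) if α ⇒* ε)).

X → y: PREDICT = { 'y' }
  'y' is in predict set, so this production goes in M[X, 'y']

M[X, 'y'] = X → y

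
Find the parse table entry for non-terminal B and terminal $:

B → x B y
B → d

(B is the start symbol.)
To find M[B, $], we find productions for B where $ is in the predict set (PREDICT(N → α) = (FIRST(α) \ {ε}) ∪ (FOLLOW(N) if α ⇒* ε)).

B → x B y: PREDICT = { 'x' }
B → d: PREDICT = { 'd' }

M[B, $] is empty (no production applies)

Answer: Empty (error entry)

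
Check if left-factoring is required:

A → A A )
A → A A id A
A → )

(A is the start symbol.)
Left-factoring is needed when two productions for the same non-terminal
share a common prefix on the right-hand side.

Productions for A:
  A → A A )
  A → A A id A
  A → )

Found common prefix 'A A' in productions for A

Answer: Yes, A has productions with common prefix 'A A'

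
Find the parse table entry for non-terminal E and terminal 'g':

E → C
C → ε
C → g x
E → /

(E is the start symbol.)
To find M[E, 'g'], we find productions for E where 'g' is in the predict set (PREDICT(N → α) = (FIRST(α) \ {ε}) ∪ (FOLLOW(N) if α ⇒* ε)).

Relevant sets:
  FIRST(C) = { 'g', ε }
  FOLLOW(E) = { $ }

E → C: PREDICT = { $, 'g' }
  'g' is in predict set, so this production goes in M[E, 'g']
E → /: PREDICT = { '/' }

M[E, 'g'] = E → C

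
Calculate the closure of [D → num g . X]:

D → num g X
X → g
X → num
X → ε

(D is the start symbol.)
{ [D → num g . X], [X → . g], [X → . num], [X → .] }

To compute CLOSURE, for each item [A → α.Bβ] where B is a non-terminal, add [B → .γ] for all productions B → γ; repeat for the newly added items until nothing changes.

Start with: [D → num g . X]
  [D → num g . X] has the dot before X: add [X → . g], [X → . num], [X → .]
No further items can be added.

CLOSURE = { [D → num g . X], [X → . g], [X → . num], [X → .] }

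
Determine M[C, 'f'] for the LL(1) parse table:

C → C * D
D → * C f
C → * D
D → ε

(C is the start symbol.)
Empty (error entry)

To find M[C, 'f'], we find productions for C where 'f' is in the predict set (PREDICT(N → α) = (FIRST(α) \ {ε}) ∪ (FOLLOW(N) if α ⇒* ε)).

Relevant sets:
  FIRST(C) = { '*' }

C → C * D: PREDICT = { '*' }
C → * D: PREDICT = { '*' }

M[C, 'f'] is empty (no production applies)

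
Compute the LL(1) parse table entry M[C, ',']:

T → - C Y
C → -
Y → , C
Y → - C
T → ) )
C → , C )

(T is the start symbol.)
C → , C )

To find M[C, ','], we find productions for C where ',' is in the predict set (PREDICT(N → α) = (FIRST(α) \ {ε}) ∪ (FOLLOW(N) if α ⇒* ε)).

C → -: PREDICT = { '-' }
C → , C ): PREDICT = { ',' }
  ',' is in predict set, so this production goes in M[C, ',']

M[C, ','] = C → , C )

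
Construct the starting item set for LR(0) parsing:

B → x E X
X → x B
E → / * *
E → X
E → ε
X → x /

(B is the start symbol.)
First, augment the grammar with B' → B
I₀ = CLOSURE({ [B' → . B] }):
  [B' → . B] has the dot before B: add [B → . x E X]
No further items can be added.

I₀ = { [B → . x E X], [B' → . B] }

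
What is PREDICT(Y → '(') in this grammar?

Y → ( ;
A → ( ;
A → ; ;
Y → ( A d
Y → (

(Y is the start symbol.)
{ '(' }

PREDICT(Y → '(') = (FIRST(RHS) \ {ε}) ∪ (FOLLOW(Y) if ε ∈ FIRST(RHS), i.e. RHS ⇒* ε)
FIRST('(') = { '(' }
ε ∉ FIRST('('), so FOLLOW(Y) is not added.
PREDICT(Y → '(') = { '(' }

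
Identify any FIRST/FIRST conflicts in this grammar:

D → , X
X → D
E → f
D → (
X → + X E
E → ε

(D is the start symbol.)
No FIRST/FIRST conflicts.

FIRST sets of the non-terminals at (or reachable through a nullable prefix from) the front of some alternative:
  FIRST(D) = { '(', ',' }

Productions for D:
  D → , X: FIRST = { ',' }
  D → (: FIRST = { '(' }
Productions for X:
  X → D: FIRST = { '(', ',' }
  X → + X E: FIRST = { '+' }
Productions for E:
  E → f: FIRST = { 'f' }
  E → ε: FIRST = { ε }

All alternatives of each non-terminal have pairwise disjoint FIRST sets.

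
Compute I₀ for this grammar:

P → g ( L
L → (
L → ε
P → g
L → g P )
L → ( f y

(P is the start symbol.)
First, augment the grammar with P' → P
I₀ = CLOSURE({ [P' → . P] }):
  [P' → . P] has the dot before P: add [P → . g ( L], [P → . g]
No further items can be added.

I₀ = { [P → . g ( L], [P → . g], [P' → . P] }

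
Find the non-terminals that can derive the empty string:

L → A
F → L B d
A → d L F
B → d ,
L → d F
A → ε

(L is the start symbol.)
A non-terminal is nullable if it can derive ε (the empty string): either it has an ε-production, or it has a production whose right-hand side consists entirely of nullable non-terminals.

ε-productions: A → ε
So A is immediately nullable.
L → A: every symbol on the right is nullable, so L is nullable too.
No further non-terminal can be added: every production for the remaining non-terminals contains a terminal or a non-nullable non-terminal.
Nullable = { 'A', 'L' }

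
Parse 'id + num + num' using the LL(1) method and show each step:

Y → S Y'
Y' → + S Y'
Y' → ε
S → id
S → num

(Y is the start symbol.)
Stack is shown with the top on the left.

Stack     Input             Action
----------------------------------
Y $       id + num + num $  output Y → S Y'
S Y' $    id + num + num $  output S → id
id Y' $   id + num + num $  match 'id'
Y' $      + num + num $     output Y' → + S Y'
+ S Y' $  + num + num $     match '+'
S Y' $    num + num $       output S → num
num Y' $  num + num $       match 'num'
Y' $      + num $           output Y' → + S Y'
+ S Y' $  + num $           match '+'
S Y' $    num $             output S → num
num Y' $  num $             match 'num'
Y' $      $                 output Y' → ε
$         $                 accept

The string is accepted.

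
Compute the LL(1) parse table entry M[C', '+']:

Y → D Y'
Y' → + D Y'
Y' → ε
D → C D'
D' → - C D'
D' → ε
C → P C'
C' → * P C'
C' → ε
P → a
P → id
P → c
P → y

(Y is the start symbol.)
To find M[C', '+'], we find productions for C' where '+' is in the predict set (PREDICT(N → α) = (FIRST(α) \ {ε}) ∪ (FOLLOW(N) if α ⇒* ε)).

Relevant sets:
  FOLLOW(C') = { $, '+', '-' }

C' → * P C': PREDICT = { '*' }
C' → ε: PREDICT = { $, '+', '-' }
  '+' is in predict set, so this production goes in M[C', '+']

M[C', '+'] = C' → ε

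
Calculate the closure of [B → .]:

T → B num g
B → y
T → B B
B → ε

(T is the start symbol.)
{ [B → .] }

Start with: [B → .]
The dot is at the end, so nothing is added.

CLOSURE = { [B → .] }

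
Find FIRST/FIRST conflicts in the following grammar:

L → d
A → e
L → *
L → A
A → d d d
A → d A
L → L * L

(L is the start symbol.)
Yes. L → d / L → A on { 'd' }; L → d / L → L '*' L on { 'd' }; L → '*' / L → L '*' L on { '*' }; L → A / L → L '*' L on { 'd', 'e' }; A → d d d / A → d A on { 'd' }

A FIRST/FIRST conflict occurs when two productions N → α and N → β for the same non-terminal have FIRST(α) ∩ FIRST(β) ≠ ∅ (with ε ∈ FIRST of a nullable right-hand side, so two nullable alternatives also conflict).

FIRST sets of the non-terminals at (or reachable through a nullable prefix from) the front of some alternative:
  FIRST(A) = { 'd', 'e' }
  FIRST(L) = { '*', 'd', 'e' }

Productions for L:
  L → d: FIRST = { 'd' }
  L → *: FIRST = { '*' }
  L → A: FIRST = { 'd', 'e' }
  L → L * L: FIRST = { '*', 'd', 'e' }
Productions for A:
  A → e: FIRST = { 'e' }
  A → d d d: FIRST = { 'd' }
  A → d A: FIRST = { 'd' }

Conflict for L: L → d and L → A
  Overlap: { 'd' }
Conflict for L: L → d and L → L * L
  Overlap: { 'd' }
Conflict for L: L → * and L → L * L
  Overlap: { '*' }
Conflict for L: L → A and L → L * L
  Overlap: { 'd', 'e' }
Conflict for A: A → d d d and A → d A
  Overlap: { 'd' }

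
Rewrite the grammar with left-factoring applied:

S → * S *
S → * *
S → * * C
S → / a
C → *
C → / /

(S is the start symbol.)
S → * S'
S' → S *
S' → * S''
S'' → ε
S'' → C
S → / a
C → *
C → / /

Left-factoring transforms A → αβ₁ | αβ₂ into A → αA' and A' → β₁ | β₂
(α is the longest common prefix among the alternatives). Repeat until
no nonterminal has two alternatives with a common prefix.

Round 1: S has alternatives sharing prefix '*'. Introduce S': S → * S'
  Add: S' → S *
  Add: S' → *
  Add: S' → * C

Round 2: S' has alternatives sharing prefix '*'. Introduce S'': S' → * S''
  Add: S'' → ε
  Add: S'' → C

No remaining common prefixes — done.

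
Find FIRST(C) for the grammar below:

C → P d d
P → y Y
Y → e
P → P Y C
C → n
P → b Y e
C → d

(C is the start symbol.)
{ 'b', 'd', 'n', 'y' }

To compute FIRST(C), examine every production with C on the left-hand side, reading each right-hand side left to right until a non-nullable symbol is reached.

FIRST sets of the other non-terminals involved (by the same procedure, iterated to a fixed point):
  FIRST(P) = { 'b', 'y' }

From C → P d d:
  - P is a non-terminal: add FIRST(P) \ {ε} = { 'b', 'y' }
    P is not nullable, so stop
From C → n:
  - n is a terminal: add 'n' and stop
From C → d:
  - d is a terminal: add 'd' and stop

Collecting: FIRST(C) = { 'b', 'd', 'n', 'y' }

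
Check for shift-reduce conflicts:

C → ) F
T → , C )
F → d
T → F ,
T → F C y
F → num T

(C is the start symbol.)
Augment with C' → C and build the canonical LR(0) collection (I0 = CLOSURE({[C' → . C]}), then GOTO on every symbol after a dot until no new states appear). It has 14 states:
  I0: { [C → . ) F], [C' → . C] }  — shift
  I1: { [C → ) . F], [F → . d], [F → . num T] }  — shift
  I2: { [C' → C .] }  — accept
  I3: { [C → ) F .] }  — reduce
  I4: { [F → d .] }  — reduce
  I5: { [F → . d], [F → . num T], [F → num . T], [T → . , C )], [T → . F ,], [T → . F C y] }  — shift
  I6: { [C → . ) F], [T → , . C )] }  — shift
  I7: { [C → . ) F], [T → F . ,], [T → F . C y] }  — shift
  I8: { [F → num T .] }  — reduce
  I9: { [T → F , .] }  — reduce
  I10: { [T → F C . y] }  — shift
  I11: { [T → F C y .] }  — reduce
  I12: { [T → , C . )] }  — shift
  I13: { [T → , C ) .] }  — reduce

No state contains both a complete item and a shift item.

Answer: No shift-reduce conflicts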